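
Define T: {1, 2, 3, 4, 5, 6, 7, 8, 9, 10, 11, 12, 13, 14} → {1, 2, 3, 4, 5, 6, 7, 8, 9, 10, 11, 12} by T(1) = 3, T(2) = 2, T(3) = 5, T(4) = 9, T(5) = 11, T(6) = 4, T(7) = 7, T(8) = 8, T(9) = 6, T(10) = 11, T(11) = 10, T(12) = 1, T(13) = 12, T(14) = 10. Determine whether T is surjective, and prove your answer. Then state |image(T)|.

12

Every element of the codomain has a preimage: 1 = T(12), 2 = T(2), 3 = T(1), 4 = T(6), 5 = T(3), 6 = T(9), 7 = T(7), 8 = T(8), 9 = T(4), 10 = T(11), 11 = T(5), 12 = T(13).
Therefore T is surjective.
The image of T is {1, 2, 3, 4, 5, 6, 7, 8, 9, 10, 11, 12}, which has 12 elements.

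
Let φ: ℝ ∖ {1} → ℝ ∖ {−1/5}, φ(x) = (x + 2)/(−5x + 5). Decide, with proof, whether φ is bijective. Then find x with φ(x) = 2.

8/11

Suppose φ(a) = φ(b). Cross-multiplying: (a + 2)(−5b + 5) = (b + 2)(−5a + 5).
Expanding both sides and cancelling the symmetric terms leaves 15·(a − b) = 0. Since 15 ≠ 0, a = b. Thus φ is injective.
For any y ≠ −1/5, solving y(−5x + 5) = x + 2 for x gives a well-defined x ≠ 1. So φ is surjective.
Therefore φ is bijective.
Solving φ(x) = 2: cross-multiplying gives x + 2 = 2(−5x + 5), which rearranges to 11x = 8, so x = 8/11.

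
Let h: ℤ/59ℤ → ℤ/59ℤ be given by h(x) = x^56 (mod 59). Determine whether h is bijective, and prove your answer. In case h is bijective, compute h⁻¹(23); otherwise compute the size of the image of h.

30

h(29): Repeated squaring mod 59: 29^1 ≡ 29, 29^2 ≡ 29² = 841 ≡ 15, 29^4 ≡ 15² = 225 ≡ 48, 29^8 ≡ 48² = 2304 ≡ 3, 29^16 ≡ 3² = 9, 29^32 ≡ 9² = 81 ≡ 22. Since 56 = 32 + 16 + 8, 29^56 ≡ 22·9·3: 22·9 = 198 ≡ 21, then 21·3 = 63 ≡ 4. So 29^56 ≡ 4 (mod 59).
h(30): Repeated squaring mod 59: 30^1 ≡ 30, 30^2 ≡ 30² = 900 ≡ 15, 30^4 ≡ 15² = 225 ≡ 48, 30^8 ≡ 48² = 2304 ≡ 3, 30^16 ≡ 3² = 9, 30^32 ≡ 9² = 81 ≡ 22. Since 56 = 32 + 16 + 8, 30^56 ≡ 22·9·3: 22·9 = 198 ≡ 21, then 21·3 = 63 ≡ 4. So 30^56 ≡ 4 (mod 59).
So h(29) = h(30) = 4 while 29 ≠ 30, so h is not injective, hence not bijective.
Since h is not bijective, we determine |image(h)|. Computing x^56 mod 59 for each x (by repeated squaring, reducing mod 59 at every step), the values h(0), h(1), …, h(58) are: 0, 1, 15, 46, 48, 26, 41, 53, 12, 51, 36, 20, 25, 22, 28, 16, 3, 49, 57, 17, 9, 19, 5, 29, 21, 27, 35, 45, 7, 4, 4, 7, 45, 35, 27, 21, 29, 5, 19, 9, 17, 57, 49, 3, 16, 28, 22, 25, 20, 36, 51, 12, 53, 41, 26, 48, 46, 15, 1.
The distinct values are {0, 1, 3, 4, 5, 7, 9, 12, 15, 16, 17, 19, 20, 21, 22, 25, 26, 27, 28, 29, 35, 36, 41, 45, 46, 48, 49, 51, 53, 57}; there are 30 of them.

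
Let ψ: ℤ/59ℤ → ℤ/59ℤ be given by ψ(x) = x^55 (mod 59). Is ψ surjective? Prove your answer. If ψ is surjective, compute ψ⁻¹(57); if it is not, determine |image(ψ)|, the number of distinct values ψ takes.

Since 59 is prime, the nonzero elements of ℤ/59ℤ form a cyclic group of order 58.
As gcd(55, 58) = 1, raising to the 55th power is a bijection on this group: if x_1^55 ≡ x_2^55 then (x_1x_2^{−1})^55 = 1, and the only element of order dividing gcd(55, 58) = 1 is 1, so x_1 = x_2.
With ψ(0) = 0 this makes ψ injective on all of ℤ/59ℤ, hence bijective (finite equal-size domain and codomain). In particular ψ is surjective.
Since ψ is surjective, we find the preimage of 57. The inverse of x ↦ x^55 on (ℤ/59ℤ)^× is x ↦ x^19, because 55·19 = 1045 = 18·58 + 1 ≡ 1 (mod 58) and x^{58} = 1 for x ≠ 0 (Fermat). So ψ⁻¹(57) = 57^19 mod 59.
Repeated squaring mod 59: 57^1 ≡ 57, 57^2 ≡ 57² = 3249 ≡ 4, 57^4 ≡ 4² = 16, 57^8 ≡ 16² = 256 ≡ 20, 57^16 ≡ 20² = 400 ≡ 46. Since 19 = 16 + 2 + 1, 57^19 ≡ 46·4·57: 46·4 = 184 ≡ 7, then 7·57 = 399 ≡ 45. So 57^19 ≡ 45 (mod 59).
Hence ψ⁻¹(57) = 45.

45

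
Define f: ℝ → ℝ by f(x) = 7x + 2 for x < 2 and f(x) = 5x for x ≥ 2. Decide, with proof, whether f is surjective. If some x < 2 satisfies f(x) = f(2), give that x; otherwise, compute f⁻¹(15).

Both pieces are strictly increasing (slopes 7 and 5), so each is injective on its own interval.
The left piece maps (−∞, 2) onto (−∞, 16); the right piece maps [2, ∞) onto [10, ∞).
The union (−∞, 16) ∪ [10, ∞) covers ℝ, so f is surjective.
For the follow-up: the images overlap, so an x < 2 with f(x) = f(2) exists. f(2) = 10; solving 7x + 2 = 10 for x < 2 gives x = (10 − 2)/7 = 8/7.

8/7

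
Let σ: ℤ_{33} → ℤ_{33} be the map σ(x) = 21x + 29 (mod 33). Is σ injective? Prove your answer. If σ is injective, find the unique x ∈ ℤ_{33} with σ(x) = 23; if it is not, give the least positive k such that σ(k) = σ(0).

11

We have gcd(21, 33) = 3 > 1. Taking s = 0 and t = 11: σ(0) = 29 and σ(11) = 21·11 + 29 = 260 ≡ 29 (mod 33).
So σ(0) = σ(11) while 0 ≠ 11, thus σ is not injective.
Since σ is not injective, we find the least positive k with σ(k) = σ(0): this means 21k ≡ 0 (mod 33), i.e. 33 ∣ 21k. Since gcd(21, 33) = 3, dividing through by 3 this holds exactly when 11 ∣ 7k, and as gcd(7, 11) = 1, exactly when 11 ∣ k.
The smallest positive such k is 11.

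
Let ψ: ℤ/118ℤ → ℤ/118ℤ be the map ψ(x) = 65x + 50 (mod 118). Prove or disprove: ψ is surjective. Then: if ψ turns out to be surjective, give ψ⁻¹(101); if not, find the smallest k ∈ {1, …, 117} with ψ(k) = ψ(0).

97

Since gcd(65, 118) = 1, 65 is invertible modulo 118. Euclid's algorithm: 118 = 1·65 + 53, 65 = 1·53 + 12, 53 = 4·12 + 5, 12 = 2·5 + 2, 5 = 2·2 + 1; back-substituting gives 1 = 69·65 − 38·118, so 65⁻¹ ≡ 69 (mod 118).
Then y ↦ 69(y − 50) is a two-sided inverse to ψ, so every y ∈ ℤ/118ℤ has a preimage.
Therefore ψ is surjective.
Since ψ is surjective, we compute ψ⁻¹(101): solve 65x + 50 ≡ 101 (mod 118), i.e. 65x ≡ 51 (mod 118).
Multiplying by 65⁻¹ = 69 gives x ≡ 69·51 = 3519 = 29·118 + 97 ≡ 97 (mod 118).
Check: ψ(97) = 65·97 + 50 = 6355 = 53·118 + 101 ≡ 101 (mod 118).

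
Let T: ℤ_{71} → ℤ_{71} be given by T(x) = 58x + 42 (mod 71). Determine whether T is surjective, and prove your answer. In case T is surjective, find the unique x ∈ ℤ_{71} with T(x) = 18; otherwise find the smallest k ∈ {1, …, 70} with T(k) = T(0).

By definition, surjectivity means every element of the codomain has a preimage under T.
Since gcd(58, 71) = 1, 58 is invertible modulo 71. Euclid's algorithm: 71 = 1·58 + 13, 58 = 4·13 + 6, 13 = 2·6 + 1; back-substituting gives 1 = 60·58 − 49·71, so 58⁻¹ ≡ 60 (mod 71).
Then y ↦ 60(y − 42) is a two-sided inverse to T, so every y ∈ ℤ_{71} has a preimage.
Thus T is surjective.
Since T is surjective, we find T⁻¹(18): we need 58x ≡ 18 − 42 ≡ 47 (mod 71). Using 58⁻¹ = 60: x ≡ 60·47 = 2820 = 39·71 + 51, so x = 51.
Check: T(51) = 58·51 + 42 = 3000 = 42·71 + 18 ≡ 18 (mod 71).

51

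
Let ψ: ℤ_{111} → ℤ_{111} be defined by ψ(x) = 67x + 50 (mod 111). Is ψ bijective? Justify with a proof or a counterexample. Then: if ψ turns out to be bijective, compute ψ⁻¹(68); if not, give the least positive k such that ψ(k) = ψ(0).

45

If ψ(x_1) = ψ(x_2), then 67x_1 ≡ 67x_2 (mod 111). Because gcd(67, 111) = 1, we may cancel 67 to get x_1 ≡ x_2 (mod 111).
We now compute 67⁻¹ mod 111 explicitly. Euclid's algorithm: 111 = 1·67 + 44, 67 = 1·44 + 23, 44 = 1·23 + 21, 23 = 1·21 + 2, 21 = 10·2 + 1; back-substituting gives 1 = 58·67 − 35·111, so 67⁻¹ ≡ 58 (mod 111).
For any y ∈ ℤ_{111}, x = 58(y − 50) mod 111 satisfies ψ(x) = 67·58(y − 50) + 50 ≡ y (since 67·58 ≡ 1 mod 111). So every y has a preimage.
Therefore ψ is bijective.
Since ψ is bijective, we find ψ⁻¹(68): we need 67x ≡ 68 − 50 ≡ 18 (mod 111). Using 67⁻¹ = 58: x ≡ 58·18 = 1044 = 9·111 + 45, so x = 45.
Check: ψ(45) = 67·45 + 50 = 3065 = 27·111 + 68 ≡ 68 (mod 111).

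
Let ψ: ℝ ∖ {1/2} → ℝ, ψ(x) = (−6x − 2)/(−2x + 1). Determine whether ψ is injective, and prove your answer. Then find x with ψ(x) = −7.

Suppose ψ(u) = ψ(v). Cross-multiplying: (−6u − 2)(−2v + 1) = (−6v − 2)(−2u + 1).
Expanding both sides and cancelling the symmetric terms leaves −10·(u − v) = 0. Since −10 ≠ 0, u = v. Thus ψ is injective.
Solving ψ(x) = −7: cross-multiplying gives −6x − 2 = −7(−2x + 1), which rearranges to −20x = −5, so x = 1/4.

1/4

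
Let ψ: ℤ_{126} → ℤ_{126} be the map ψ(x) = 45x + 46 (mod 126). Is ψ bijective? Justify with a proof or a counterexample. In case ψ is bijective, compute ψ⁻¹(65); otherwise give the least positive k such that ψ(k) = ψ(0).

We have gcd(45, 126) = 9 > 1. Taking a = 0 and b = 14: ψ(0) = 46 and ψ(14) = 45·14 + 46 = 676 ≡ 46 (mod 126).
So ψ(0) = ψ(14) while 0 ≠ 14, therefore ψ is not injective, hence not bijective.
Since ψ is not bijective, we find the least positive k with ψ(k) = ψ(0): this means 45k ≡ 0 (mod 126), i.e. 126 ∣ 45k. Since gcd(45, 126) = 9, dividing through by 9 this holds exactly when 14 ∣ 5k, and as gcd(5, 14) = 1, exactly when 14 ∣ k.
The smallest positive such k is 14.

14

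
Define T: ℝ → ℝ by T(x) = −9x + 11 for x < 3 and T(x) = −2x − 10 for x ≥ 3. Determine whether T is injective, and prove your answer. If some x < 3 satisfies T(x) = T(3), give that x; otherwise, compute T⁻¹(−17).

Both pieces are strictly decreasing (slopes −9 and −2), so each is injective on its own interval.
The left piece maps (−∞, 3) onto (−16, ∞); the right piece maps [3, ∞) onto (−∞, −16].
These images are disjoint, so no value is attained by both pieces. Hence T is injective.
Because the two images are disjoint, no x < 3 has T(x) = T(3), so we compute T⁻¹(−17): −17 lies in (−∞, −16], so solve −2x − 10 = −17: x = (−17 + 10)/(−2) = 7/2.

7/2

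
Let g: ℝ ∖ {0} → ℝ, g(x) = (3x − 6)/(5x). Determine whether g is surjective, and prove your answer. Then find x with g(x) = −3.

1/3

If g(x) = 3/5, cross-multiplying gives 5(3x − 6) = 3(5x), which simplifies to −30 = 0 — false.  So 3/5 has no preimage and g is not surjective.
Solving g(x) = −3: cross-multiplying gives 3x − 6 = −3(5x), which rearranges to 18x = 6, so x = 1/3.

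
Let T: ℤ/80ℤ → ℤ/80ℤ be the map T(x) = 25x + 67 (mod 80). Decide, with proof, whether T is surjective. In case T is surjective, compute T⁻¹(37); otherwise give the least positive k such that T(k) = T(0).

Since gcd(25, 80) = 5, we have 25x ≡ 0 (mod 5) for all x, so T(x) ≡ 2 (mod 5).
But 0 ≢ 2 (mod 5), so 0 ∈ ℤ/80ℤ has no preimage. So T is not surjective.
Since T is not surjective, we find the least positive k with T(k) = T(0): this means 25k ≡ 0 (mod 80), i.e. 80 ∣ 25k. Since gcd(25, 80) = 5, dividing through by 5 this holds exactly when 16 ∣ 5k, and as gcd(5, 16) = 1, exactly when 16 ∣ k.
The smallest positive such k is 16.

16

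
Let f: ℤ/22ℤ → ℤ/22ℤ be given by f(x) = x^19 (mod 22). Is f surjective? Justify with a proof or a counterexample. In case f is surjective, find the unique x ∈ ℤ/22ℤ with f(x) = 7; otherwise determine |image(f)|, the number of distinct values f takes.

19

Computing x^19 mod 22 for each x (by repeated squaring, reducing mod 22 at every step), the values f(0), f(1), …, f(21) are: 0, 1, 6, 15, 14, 9, 2, 19, 18, 5, 10, 11, 12, 17, 4, 3, 20, 13, 8, 7, 16, 21.
Every element of ℤ/22ℤ appears exactly once in this list, so f is a bijection, and in particular surjective.
Since f is surjective, we read off the preimage of 7 from the same table: f(19) = 7, so f⁻¹(7) = 19.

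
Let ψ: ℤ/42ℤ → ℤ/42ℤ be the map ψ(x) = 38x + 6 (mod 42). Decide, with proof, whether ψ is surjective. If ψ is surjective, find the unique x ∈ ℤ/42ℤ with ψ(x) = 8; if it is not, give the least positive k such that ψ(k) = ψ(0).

Since gcd(38, 42) = 2, we have 38x ≡ 0 (mod 2) for all x, so ψ(x) ≡ 0 (mod 2).
But 1 ≢ 0 (mod 2), so 1 ∈ ℤ/42ℤ has no preimage. So ψ is not surjective.
Since ψ is not surjective, we find the least positive k with ψ(k) = ψ(0): this means 38k ≡ 0 (mod 42), i.e. 42 ∣ 38k. Since gcd(38, 42) = 2, dividing through by 2 this holds exactly when 21 ∣ 19k, and as gcd(19, 21) = 1, exactly when 21 ∣ k.
The smallest positive such k is 21.

21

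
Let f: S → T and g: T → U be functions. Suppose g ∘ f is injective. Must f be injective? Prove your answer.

Suppose f(a) = f(b). Applying g: (g ∘ f)(a) = (g ∘ f)(b). Since g ∘ f is injective, a = b. So f is injective.

injective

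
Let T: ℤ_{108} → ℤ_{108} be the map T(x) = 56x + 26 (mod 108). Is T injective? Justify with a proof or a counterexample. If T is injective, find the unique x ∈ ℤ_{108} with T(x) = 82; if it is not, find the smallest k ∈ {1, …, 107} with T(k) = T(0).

27

By definition, T is injective if T(a) = T(b) implies a = b.
We have gcd(56, 108) = 4 > 1. Taking a = 0 and b = 27: T(0) = 26 and T(27) = 56·27 + 26 = 1538 ≡ 26 (mod 108).
So T(0) = T(27) while 0 ≠ 27, thus T is not injective.
Since T is not injective, we find the least positive k with T(k) = T(0): this means 56k ≡ 0 (mod 108), i.e. 108 ∣ 56k. Since gcd(56, 108) = 4, dividing through by 4 this holds exactly when 27 ∣ 14k, and as gcd(14, 27) = 1, exactly when 27 ∣ k.
The smallest positive such k is 27.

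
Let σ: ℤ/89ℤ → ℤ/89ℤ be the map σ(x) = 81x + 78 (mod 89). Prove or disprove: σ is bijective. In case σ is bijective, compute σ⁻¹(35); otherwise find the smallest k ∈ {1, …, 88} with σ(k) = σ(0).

61

Suppose σ(a) = σ(b) in ℤ/89ℤ. Then 81a + 78 ≡ 81b + 78 (mod 89), therefore 81(a − b) ≡ 0 (mod 89).
Since gcd(81, 89) = 1, 81 is invertible modulo 89, so a − b ≡ 0 (mod 89), i.e. a = b.
We now compute 81⁻¹ mod 89 explicitly. Euclid's algorithm: 89 = 1·81 + 8, 81 = 10·8 + 1; back-substituting gives 1 = 11·81 − 10·89, so 81⁻¹ ≡ 11 (mod 89).
For any y ∈ ℤ/89ℤ, x = 11(y − 78) mod 89 satisfies σ(x) = 81·11(y − 78) + 78 ≡ y (since 81·11 ≡ 1 mod 89). So every y has a preimage.
Thus σ is bijective.
Since σ is bijective, we find σ⁻¹(35): we need 81x ≡ 35 − 78 ≡ 46 (mod 89). Using 81⁻¹ = 11: x ≡ 11·46 = 506 = 5·89 + 61, so x = 61.
Check: σ(61) = 81·61 + 78 = 5019 = 56·89 + 35 ≡ 35 (mod 89).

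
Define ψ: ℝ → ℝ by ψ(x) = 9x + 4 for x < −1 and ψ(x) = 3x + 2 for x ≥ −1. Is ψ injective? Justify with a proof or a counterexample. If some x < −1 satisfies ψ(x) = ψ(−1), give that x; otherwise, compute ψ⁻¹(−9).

Both pieces are strictly increasing (slopes 9 and 3), so each is injective on its own interval.
The left piece maps (−∞, −1) onto (−∞, −5); the right piece maps [−1, ∞) onto [−1, ∞).
These images are disjoint, so no value is attained by both pieces. Therefore ψ is injective.
Because the two images are disjoint, no x < −1 has ψ(x) = ψ(−1), so we compute ψ⁻¹(−9): −9 lies in (−∞, −5), so solve 9x + 4 = −9: x = (−9 − 4)/9 = −13/9.

-13/9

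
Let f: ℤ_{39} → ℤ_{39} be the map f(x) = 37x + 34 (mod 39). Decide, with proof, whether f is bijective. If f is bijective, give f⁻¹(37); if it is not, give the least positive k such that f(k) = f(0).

18

By definition, f is injective if f(s) = f(t) implies s = t.
If f(s) = f(t), then 37s ≡ 37t (mod 39). Because gcd(37, 39) = 1, we may cancel 37 to get s ≡ t (mod 39).
We now compute 37⁻¹ mod 39 explicitly. Euclid's algorithm: 39 = 1·37 + 2, 37 = 18·2 + 1; back-substituting gives 1 = 19·37 − 18·39, so 37⁻¹ ≡ 19 (mod 39).
Then y ↦ 19(y − 34) is a two-sided inverse to f, so every y ∈ ℤ_{39} has a preimage.
So f is bijective.
Since f is bijective, we compute f⁻¹(37): solve 37x + 34 ≡ 37 (mod 39), i.e. 37x ≡ 3 (mod 39).
Multiplying by 37⁻¹ = 19 gives x ≡ 19·3 = 57 = 1·39 + 18 ≡ 18 (mod 39).
Check: f(18) = 37·18 + 34 = 700 = 17·39 + 37 ≡ 37 (mod 39).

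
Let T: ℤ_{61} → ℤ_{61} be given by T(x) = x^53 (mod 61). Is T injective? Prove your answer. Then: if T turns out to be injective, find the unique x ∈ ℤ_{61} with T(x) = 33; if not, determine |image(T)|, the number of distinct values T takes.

23

Since 61 is prime, the nonzero elements of ℤ_{61} form a cyclic group of order 60.
As gcd(53, 60) = 1, raising to the 53rd power is a bijection on this group: if x_1^53 ≡ x_2^53 then (x_1x_2^{−1})^53 = 1, and the only element of order dividing gcd(53, 60) = 1 is 1, so x_1 = x_2.
With T(0) = 0 this makes T injective on all of ℤ_{61}, hence bijective (finite equal-size domain and codomain). In particular T is injective.
Since T is injective, we find the preimage of 33. The inverse of x ↦ x^53 on (ℤ_{61})^× is x ↦ x^17, because 53·17 = 901 = 15·60 + 1 ≡ 1 (mod 60) and x^{60} = 1 for x ≠ 0 (Fermat). So T⁻¹(33) = 33^17 mod 61.
Repeated squaring mod 61: 33^1 ≡ 33, 33^2 ≡ 33² = 1089 ≡ 52, 33^4 ≡ 52² = 2704 ≡ 20, 33^8 ≡ 20² = 400 ≡ 34, 33^16 ≡ 34² = 1156 ≡ 58. Since 17 = 16 + 1, 33^17 ≡ 58·33: 58·33 = 1914 ≡ 23. So 33^17 ≡ 23 (mod 61).
Hence T⁻¹(33) = 23.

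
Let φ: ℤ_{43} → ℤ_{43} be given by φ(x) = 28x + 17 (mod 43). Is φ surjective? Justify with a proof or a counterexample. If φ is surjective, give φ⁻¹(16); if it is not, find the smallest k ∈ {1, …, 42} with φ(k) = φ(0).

Since gcd(28, 43) = 1, 28 is invertible modulo 43. Euclid's algorithm: 43 = 1·28 + 15, 28 = 1·15 + 13, 15 = 1·13 + 2, 13 = 6·2 + 1; back-substituting gives 1 = 20·28 − 13·43, so 28⁻¹ ≡ 20 (mod 43).
Then y ↦ 20(y − 17) is a two-sided inverse to φ, so every y ∈ ℤ_{43} has a preimage.
Thus φ is surjective.
Since φ is surjective, we find φ⁻¹(16): we need 28x ≡ 16 − 17 ≡ 42 (mod 43). Using 28⁻¹ = 20: x ≡ 20·42 = 840 = 19·43 + 23, so x = 23.
Check: φ(23) = 28·23 + 17 = 661 = 15·43 + 16 ≡ 16 (mod 43).

23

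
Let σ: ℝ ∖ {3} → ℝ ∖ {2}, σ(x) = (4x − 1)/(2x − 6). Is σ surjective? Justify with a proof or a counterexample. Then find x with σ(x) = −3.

19/10

For any y ≠ 2, solving y(2x − 6) = 4x − 1 for x gives a well-defined x ≠ 3. So σ is surjective.
Solving σ(x) = −3: cross-multiplying gives 4x − 1 = −3(2x − 6), which rearranges to 10x = 19, so x = 19/10.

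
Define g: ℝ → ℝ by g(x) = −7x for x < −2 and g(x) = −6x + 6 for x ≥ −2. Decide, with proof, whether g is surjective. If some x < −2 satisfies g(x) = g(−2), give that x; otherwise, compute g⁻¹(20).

-18/7

Both pieces are strictly decreasing (slopes −7 and −6), so each is injective on its own interval.
The left piece maps (−∞, −2) onto (14, ∞); the right piece maps [−2, ∞) onto (−∞, 18].
The union (14, ∞) ∪ (−∞, 18] covers ℝ, so g is surjective.
For the follow-up: the images overlap, so an x < −2 with g(x) = g(−2) exists. g(−2) = 18; solving −7x = 18 for x < −2 gives x = (18 − 0)/(−7) = −18/7.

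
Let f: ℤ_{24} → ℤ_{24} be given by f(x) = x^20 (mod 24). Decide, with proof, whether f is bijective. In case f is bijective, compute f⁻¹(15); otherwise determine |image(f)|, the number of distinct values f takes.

f(2): Repeated squaring mod 24: 2^1 ≡ 2, 2^2 ≡ 2² = 4, 2^4 ≡ 4² = 16, 2^8 ≡ 16² = 256 ≡ 16, 2^16 ≡ 16² = 256 ≡ 16. Since 20 = 16 + 4, 2^20 ≡ 16·16: 16·16 = 256 ≡ 16. So 2^20 ≡ 16 (mod 24).
f(4): Repeated squaring mod 24: 4^1 ≡ 4, 4^2 ≡ 4² = 16, 4^4 ≡ 16² = 256 ≡ 16, 4^8 ≡ 16² = 256 ≡ 16, 4^16 ≡ 16² = 256 ≡ 16. Since 20 = 16 + 4, 4^20 ≡ 16·16: 16·16 = 256 ≡ 16. So 4^20 ≡ 16 (mod 24).
So f(2) = f(4) = 16 while 2 ≠ 4, hence f is not injective, hence not bijective.
Since f is not bijective, we determine |image(f)|. Computing x^20 mod 24 for each x (by repeated squaring, reducing mod 24 at every step), the values f(0), f(1), …, f(23) are: 0, 1, 16, 9, 16, 1, 0, 1, 16, 9, 16, 1, 0, 1, 16, 9, 16, 1, 0, 1, 16, 9, 16, 1.
The distinct values are {0, 1, 9, 16}; there are 4 of them.

4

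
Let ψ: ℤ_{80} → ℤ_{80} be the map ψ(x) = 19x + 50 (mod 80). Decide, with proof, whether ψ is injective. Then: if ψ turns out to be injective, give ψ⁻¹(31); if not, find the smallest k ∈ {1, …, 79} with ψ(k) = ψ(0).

Suppose ψ(a) = ψ(b) in ℤ_{80}. Then 19a + 50 ≡ 19b + 50 (mod 80), therefore 19(a − b) ≡ 0 (mod 80).
Since gcd(19, 80) = 1, 19 is invertible modulo 80, hence a − b ≡ 0 (mod 80), i.e. a = b.
So ψ is injective.
We now compute 19⁻¹ mod 80 explicitly. Euclid's algorithm: 80 = 4·19 + 4, 19 = 4·4 + 3, 4 = 1·3 + 1; back-substituting gives 1 = 59·19 − 14·80, so 19⁻¹ ≡ 59 (mod 80).
Since ψ is injective, we find ψ⁻¹(31): we need 19x ≡ 31 − 50 ≡ 61 (mod 80). Using 19⁻¹ = 59: x ≡ 59·61 = 3599 = 44·80 + 79, so x = 79.
Check: ψ(79) = 19·79 + 50 = 1551 = 19·80 + 31 ≡ 31 (mod 80).

79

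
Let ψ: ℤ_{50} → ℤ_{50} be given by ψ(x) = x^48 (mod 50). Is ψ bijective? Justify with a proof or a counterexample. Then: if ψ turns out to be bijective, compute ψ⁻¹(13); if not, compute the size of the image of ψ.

12

ψ(1) = 1^48 = 1.
ψ(7): Repeated squaring mod 50: 7^1 ≡ 7, 7^2 ≡ 7² = 49, 7^4 ≡ 49² = 2401 ≡ 1, 7^8 ≡ 1² = 1, 7^16 ≡ 1² = 1, 7^32 ≡ 1² = 1. Since 48 = 32 + 16, 7^48 ≡ 1·1: 1·1 = 1. So 7^48 ≡ 1 (mod 50).
So ψ(1) = ψ(7) = 1 while 1 ≠ 7, therefore ψ is not injective, hence not bijective.
Since ψ is not bijective, we determine |image(ψ)|. Computing x^48 mod 50 for each x (by repeated squaring, reducing mod 50 at every step), the values ψ(0), ψ(1), …, ψ(49) are: 0, 1, 6, 11, 36, 25, 16, 1, 16, 21, 0, 31, 46, 21, 6, 25, 46, 41, 26, 41, 0, 11, 36, 31, 26, 25, 26, 31, 36, 11, 0, 41, 26, 41, 46, 25, 6, 21, 46, 31, 0, 21, 16, 1, 16, 25, 36, 11, 6, 1.
The distinct values are {0, 1, 6, 11, 16, 21, 25, 26, 31, 36, 41, 46}; there are 12 of them.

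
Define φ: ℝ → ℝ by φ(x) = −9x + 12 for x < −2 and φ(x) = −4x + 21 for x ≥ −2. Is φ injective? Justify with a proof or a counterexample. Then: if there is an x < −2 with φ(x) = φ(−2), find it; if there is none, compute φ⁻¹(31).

Both pieces are strictly decreasing (slopes −9 and −4), so each is injective on its own interval.
The left piece maps (−∞, −2) onto (30, ∞); the right piece maps [−2, ∞) onto (−∞, 29].
These images are disjoint, so no value is attained by both pieces. Thus φ is injective.
Because the two images are disjoint, no x < −2 has φ(x) = φ(−2), so we compute φ⁻¹(31): 31 lies in (30, ∞), so solve −9x + 12 = 31: x = (31 − 12)/(−9) = −19/9.

-19/9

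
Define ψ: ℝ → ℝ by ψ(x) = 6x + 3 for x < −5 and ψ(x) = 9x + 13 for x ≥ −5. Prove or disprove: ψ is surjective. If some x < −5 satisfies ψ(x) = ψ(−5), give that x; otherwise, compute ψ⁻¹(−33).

Both pieces are strictly increasing (slopes 6 and 9), so each is injective on its own interval.
The left piece maps (−∞, −5) onto (−∞, −27); the right piece maps [−5, ∞) onto [−32, ∞).
The union (−∞, −27) ∪ [−32, ∞) covers ℝ, so ψ is surjective.
For the follow-up: the images overlap, so an x < −5 with ψ(x) = ψ(−5) exists. ψ(−5) = −32; solving 6x + 3 = −32 for x < −5 gives x = (−32 − 3)/6 = −35/6.

-35/6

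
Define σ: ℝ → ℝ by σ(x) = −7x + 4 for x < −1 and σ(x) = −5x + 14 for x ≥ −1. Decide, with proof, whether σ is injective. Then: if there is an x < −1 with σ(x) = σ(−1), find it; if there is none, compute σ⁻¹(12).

-15/7

Both pieces are strictly decreasing (slopes −7 and −5), so each is injective on its own interval.
The left piece maps (−∞, −1) onto (11, ∞); the right piece maps [−1, ∞) onto (−∞, 19].
These images overlap. In particular σ(−1) = 19 (right piece), and solving −7x + 4 = 19 on the left piece gives x = −15/7 < −1.
So σ(−15/7) = σ(−1) with −15/7 ≠ −1, and σ is not injective. This x = −15/7 is the requested value below −1.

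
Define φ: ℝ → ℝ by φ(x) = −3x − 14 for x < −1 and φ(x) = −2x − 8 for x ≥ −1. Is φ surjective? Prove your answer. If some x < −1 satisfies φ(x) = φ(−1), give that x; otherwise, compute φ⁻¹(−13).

Both pieces are strictly decreasing (slopes −3 and −2), so each is injective on its own interval.
The left piece maps (−∞, −1) onto (−11, ∞); the right piece maps [−1, ∞) onto (−∞, −6].
The union (−11, ∞) ∪ (−∞, −6] covers ℝ, so φ is surjective.
For the follow-up: the images overlap, so an x < −1 with φ(x) = φ(−1) exists. φ(−1) = −6; solving −3x − 14 = −6 for x < −1 gives x = (−6 + 14)/(−3) = −8/3.

-8/3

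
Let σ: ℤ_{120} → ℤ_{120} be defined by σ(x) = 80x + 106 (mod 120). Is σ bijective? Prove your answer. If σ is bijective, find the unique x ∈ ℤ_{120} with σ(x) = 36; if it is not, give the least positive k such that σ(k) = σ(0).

We have gcd(80, 120) = 40 > 1. Taking s = 0 and t = 3: σ(0) = 106 and σ(3) = 80·3 + 106 = 346 ≡ 106 (mod 120).
So σ(0) = σ(3) while 0 ≠ 3, hence σ is not injective, hence not bijective.
Since σ is not bijective, we find the least positive k with σ(k) = σ(0): this means 80k ≡ 0 (mod 120), i.e. 120 ∣ 80k. Since gcd(80, 120) = 40, dividing through by 40 this holds exactly when 3 ∣ 2k, and as gcd(2, 3) = 1, exactly when 3 ∣ k.
The smallest positive such k is 3.

3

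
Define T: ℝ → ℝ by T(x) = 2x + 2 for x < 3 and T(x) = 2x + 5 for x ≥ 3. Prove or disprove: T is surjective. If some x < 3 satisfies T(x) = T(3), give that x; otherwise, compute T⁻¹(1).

Both pieces are strictly increasing (slopes 2 and 2), so each is injective on its own interval.
The left piece maps (−∞, 3) onto (−∞, 8); the right piece maps [3, ∞) onto [11, ∞).
The union (−∞, 8) ∪ [11, ∞) omits the interval between 8 and 11; in particular 8 has no preimage. So T is not surjective.
Because the two images are disjoint, no x < 3 has T(x) = T(3), so we compute T⁻¹(1): 1 lies in (−∞, 8), so solve 2x + 2 = 1: x = (1 − 2)/2 = −1/2.

-1/2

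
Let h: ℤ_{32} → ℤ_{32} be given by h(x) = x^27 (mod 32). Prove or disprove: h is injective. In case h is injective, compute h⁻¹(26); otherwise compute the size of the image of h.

h(0) = 0^27 = 0.
h(2): Repeated squaring mod 32: 2^1 ≡ 2, 2^2 ≡ 2² = 4, 2^4 ≡ 4² = 16, 2^8 ≡ 16² = 256 ≡ 0, 2^16 ≡ 0² = 0. Since 27 = 16 + 8 + 2 + 1, 2^27 ≡ 0·0·4·2: 0·0 = 0, then 0·4 = 0, then 0·2 = 0. So 2^27 ≡ 0 (mod 32).
So h(0) = h(2) = 0 while 0 ≠ 2, hence h is not injective.
Since h is not injective, we determine |image(h)|. Computing x^27 mod 32 for each x (by repeated squaring, reducing mod 32 at every step), the values h(0), h(1), …, h(31) are: 0, 1, 0, 27, 0, 29, 0, 23, 0, 25, 0, 19, 0, 21, 0, 15, 0, 17, 0, 11, 0, 13, 0, 7, 0, 9, 0, 3, 0, 5, 0, 31.
The distinct values are {0, 1, 3, 5, 7, 9, 11, 13, 15, 17, 19, 21, 23, 25, 27, 29, 31}; there are 17 of them.

17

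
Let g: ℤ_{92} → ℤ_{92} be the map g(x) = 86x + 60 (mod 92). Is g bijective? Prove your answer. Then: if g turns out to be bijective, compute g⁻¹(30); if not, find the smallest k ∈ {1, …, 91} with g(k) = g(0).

46

By definition, injectivity means: for all x_1, x_2 in the domain, g(x_1) = g(x_2) implies x_1 = x_2.
We have gcd(86, 92) = 2 > 1. Taking x_1 = 0 and x_2 = 46: g(0) = 60 and g(46) = 86·46 + 60 = 4016 ≡ 60 (mod 92).
So g(0) = g(46) while 0 ≠ 46, hence g is not injective, hence not bijective.
Since g is not bijective, we find the least positive k with g(k) = g(0): this means 86k ≡ 0 (mod 92), i.e. 92 ∣ 86k. Since gcd(86, 92) = 2, dividing through by 2 this holds exactly when 46 ∣ 43k, and as gcd(43, 46) = 1, exactly when 46 ∣ k.
The smallest positive such k is 46.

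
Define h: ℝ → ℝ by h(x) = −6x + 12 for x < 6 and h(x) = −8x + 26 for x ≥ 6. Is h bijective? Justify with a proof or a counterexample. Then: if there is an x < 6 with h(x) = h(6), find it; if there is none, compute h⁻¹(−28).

17/3

Both pieces are strictly decreasing (slopes −6 and −8), so each is injective on its own interval.
The left piece maps (−∞, 6) onto (−24, ∞); the right piece maps [6, ∞) onto (−∞, −22].
These images overlap. In particular h(6) = −22 (right piece), and solving −6x + 12 = −22 on the left piece gives x = 17/3 < 6.
So h(17/3) = h(6) with 17/3 ≠ 6, and h is not injective, hence not bijective. This x = 17/3 is the requested value below 6.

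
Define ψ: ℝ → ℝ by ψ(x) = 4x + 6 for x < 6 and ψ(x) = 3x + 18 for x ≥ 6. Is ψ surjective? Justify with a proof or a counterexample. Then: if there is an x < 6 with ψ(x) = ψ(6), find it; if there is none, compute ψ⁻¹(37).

Both pieces are strictly increasing (slopes 4 and 3), so each is injective on its own interval.
The left piece maps (−∞, 6) onto (−∞, 30); the right piece maps [6, ∞) onto [36, ∞).
The union (−∞, 30) ∪ [36, ∞) omits the interval between 30 and 36; in particular 30 has no preimage. So ψ is not surjective.
Because the two images are disjoint, no x < 6 has ψ(x) = ψ(6), so we compute ψ⁻¹(37): 37 lies in [36, ∞), so solve 3x + 18 = 37: x = (37 − 18)/3 = 19/3.

19/3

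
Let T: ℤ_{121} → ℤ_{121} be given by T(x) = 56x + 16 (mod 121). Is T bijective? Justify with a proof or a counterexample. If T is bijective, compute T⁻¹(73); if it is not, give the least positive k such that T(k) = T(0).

68

By definition, injectivity means: for all u, v in the domain, T(u) = T(v) implies u = v.
Suppose T(u) = T(v) in ℤ_{121}. Then 56u + 16 ≡ 56v + 16 (mod 121), hence 56(u − v) ≡ 0 (mod 121).
Since gcd(56, 121) = 1, 56 is invertible modulo 121, therefore u − v ≡ 0 (mod 121), i.e. u = v.
We now compute 56⁻¹ mod 121 explicitly. Euclid's algorithm: 121 = 2·56 + 9, 56 = 6·9 + 2, 9 = 4·2 + 1; back-substituting gives 1 = 67·56 − 31·121, so 56⁻¹ ≡ 67 (mod 121).
For any y ∈ ℤ_{121}, x = 67(y − 16) mod 121 satisfies T(x) = 56·67(y − 16) + 16 ≡ y (since 56·67 ≡ 1 mod 121). So every y has a preimage.
So T is bijective.
Since T is bijective, we find T⁻¹(73): we need 56x ≡ 73 − 16 ≡ 57 (mod 121). Using 56⁻¹ = 67: x ≡ 67·57 = 3819 = 31·121 + 68, so x = 68.
Check: T(68) = 56·68 + 16 = 3824 = 31·121 + 73 ≡ 73 (mod 121).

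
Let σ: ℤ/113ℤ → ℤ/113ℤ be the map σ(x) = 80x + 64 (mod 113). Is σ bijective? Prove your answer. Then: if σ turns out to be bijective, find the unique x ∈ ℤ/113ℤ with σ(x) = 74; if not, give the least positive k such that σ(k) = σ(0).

Recall: σ is injective if σ(u) = σ(v) implies u = v.
If σ(u) = σ(v), then 80u ≡ 80v (mod 113). Because gcd(80, 113) = 1, we may cancel 80 to get u ≡ v (mod 113).
We now compute 80⁻¹ mod 113 explicitly. Euclid's algorithm: 113 = 1·80 + 33, 80 = 2·33 + 14, 33 = 2·14 + 5, 14 = 2·5 + 4, 5 = 1·4 + 1; back-substituting gives 1 = 89·80 − 63·113, so 80⁻¹ ≡ 89 (mod 113).
Then y ↦ 89(y − 64) is a two-sided inverse to σ, so every y ∈ ℤ/113ℤ has a preimage.
Hence σ is bijective.
Since σ is bijective, we compute σ⁻¹(74): solve 80x + 64 ≡ 74 (mod 113), i.e. 80x ≡ 10 (mod 113).
Multiplying by 80⁻¹ = 89 gives x ≡ 89·10 = 890 = 7·113 + 99 ≡ 99 (mod 113).
Check: σ(99) = 80·99 + 64 = 7984 = 70·113 + 74 ≡ 74 (mod 113).

99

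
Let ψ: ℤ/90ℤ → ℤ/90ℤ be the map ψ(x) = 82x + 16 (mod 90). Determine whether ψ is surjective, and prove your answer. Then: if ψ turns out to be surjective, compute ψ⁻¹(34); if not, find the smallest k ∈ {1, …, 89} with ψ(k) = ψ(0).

45

Recall: ψ is surjective if every y in the codomain equals ψ(x) for some x in the domain.
Since gcd(82, 90) = 2, we have 82x ≡ 0 (mod 2) for all x, so ψ(x) ≡ 0 (mod 2).
But 1 ≢ 0 (mod 2), so 1 ∈ ℤ/90ℤ has no preimage. So ψ is not surjective.
Since ψ is not surjective, we find the least positive k with ψ(k) = ψ(0): this means 82k ≡ 0 (mod 90), i.e. 90 ∣ 82k. Since gcd(82, 90) = 2, dividing through by 2 this holds exactly when 45 ∣ 41k, and as gcd(41, 45) = 1, exactly when 45 ∣ k.
The smallest positive such k is 45.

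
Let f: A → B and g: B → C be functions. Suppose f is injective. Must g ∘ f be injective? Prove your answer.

not injective

No. Take A = B = C = {1, 2, 3}, f = identity (injective), and g(x) = 1 for every x.
Then (g ∘ f)(1) = 1 = (g ∘ f)(3) with 1 ≠ 3, so g ∘ f is not injective.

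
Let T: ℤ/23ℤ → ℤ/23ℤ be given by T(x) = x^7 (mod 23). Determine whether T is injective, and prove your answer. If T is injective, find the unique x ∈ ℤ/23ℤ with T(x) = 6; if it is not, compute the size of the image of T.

Since 23 is prime, the nonzero elements of ℤ/23ℤ form a cyclic group of order 22.
As gcd(7, 22) = 1, raising to the 7th power is a bijection on this group: if x_1^7 ≡ x_2^7 then (x_1x_2^{−1})^7 = 1, and the only element of order dividing gcd(7, 22) = 1 is 1, so x_1 = x_2.
With T(0) = 0 this makes T injective on all of ℤ/23ℤ, hence bijective (finite equal-size domain and codomain). In particular T is injective.
Since T is injective, we find the preimage of 6. The inverse of x ↦ x^7 on (ℤ/23ℤ)^× is x ↦ x^19, because 7·19 = 133 = 6·22 + 1 ≡ 1 (mod 22) and x^{22} = 1 for x ≠ 0 (Fermat). So T⁻¹(6) = 6^19 mod 23.
Repeated squaring mod 23: 6^1 ≡ 6, 6^2 ≡ 6² = 36 ≡ 13, 6^4 ≡ 13² = 169 ≡ 8, 6^8 ≡ 8² = 64 ≡ 18, 6^16 ≡ 18² = 324 ≡ 2. Since 19 = 16 + 2 + 1, 6^19 ≡ 2·13·6: 2·13 = 26 ≡ 3, then 3·6 = 18. So 6^19 ≡ 18 (mod 23).
Hence T⁻¹(6) = 18.

18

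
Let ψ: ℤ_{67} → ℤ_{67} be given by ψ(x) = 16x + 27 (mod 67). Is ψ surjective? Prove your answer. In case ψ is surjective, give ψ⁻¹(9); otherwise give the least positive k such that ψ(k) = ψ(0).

Since gcd(16, 67) = 1, 16 is invertible modulo 67. Euclid's algorithm: 67 = 4·16 + 3, 16 = 5·3 + 1; back-substituting gives 1 = 21·16 − 5·67, so 16⁻¹ ≡ 21 (mod 67).
For any y ∈ ℤ_{67}, x = 21(y − 27) mod 67 satisfies ψ(x) = 16·21(y − 27) + 27 ≡ y (since 16·21 ≡ 1 mod 67). So every y has a preimage.
Thus ψ is surjective.
Since ψ is surjective, we compute ψ⁻¹(9): solve 16x + 27 ≡ 9 (mod 67), i.e. 16x ≡ 49 (mod 67).
Multiplying by 16⁻¹ = 21 gives x ≡ 21·49 = 1029 = 15·67 + 24 ≡ 24 (mod 67).
Check: ψ(24) = 16·24 + 27 = 411 = 6·67 + 9 ≡ 9 (mod 67).

24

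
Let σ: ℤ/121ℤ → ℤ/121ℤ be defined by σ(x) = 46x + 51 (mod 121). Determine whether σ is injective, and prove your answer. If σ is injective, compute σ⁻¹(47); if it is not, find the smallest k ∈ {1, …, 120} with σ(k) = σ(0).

Recall: σ is injective if σ(u) = σ(v) implies u = v.
Suppose σ(u) = σ(v) in ℤ/121ℤ. Then 46u + 51 ≡ 46v + 51 (mod 121), so 46(u − v) ≡ 0 (mod 121).
Since gcd(46, 121) = 1, 46 is invertible modulo 121, so u − v ≡ 0 (mod 121), i.e. u = v.
Therefore σ is injective.
We now compute 46⁻¹ mod 121 explicitly. Euclid's algorithm: 121 = 2·46 + 29, 46 = 1·29 + 17, 29 = 1·17 + 12, 17 = 1·12 + 5, 12 = 2·5 + 2, 5 = 2·2 + 1; back-substituting gives 1 = 50·46 − 19·121, so 46⁻¹ ≡ 50 (mod 121).
Since σ is injective, we find σ⁻¹(47): we need 46x ≡ 47 − 51 ≡ 117 (mod 121). Using 46⁻¹ = 50: x ≡ 50·117 = 5850 = 48·121 + 42, so x = 42.
Check: σ(42) = 46·42 + 51 = 1983 = 16·121 + 47 ≡ 47 (mod 121).

42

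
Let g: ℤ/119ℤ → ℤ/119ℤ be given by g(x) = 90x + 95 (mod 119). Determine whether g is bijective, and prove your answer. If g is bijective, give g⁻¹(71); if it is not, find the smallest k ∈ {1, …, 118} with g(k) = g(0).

87

Recall that injectivity means: for all a, b in the domain, g(a) = g(b) implies a = b.
If g(a) = g(b), then 90a ≡ 90b (mod 119). Because gcd(90, 119) = 1, we may cancel 90 to get a ≡ b (mod 119).
We now compute 90⁻¹ mod 119 explicitly. Euclid's algorithm: 119 = 1·90 + 29, 90 = 3·29 + 3, 29 = 9·3 + 2, 3 = 1·2 + 1; back-substituting gives 1 = 41·90 − 31·119, so 90⁻¹ ≡ 41 (mod 119).
For any y ∈ ℤ/119ℤ, x = 41(y − 95) mod 119 satisfies g(x) = 90·41(y − 95) + 95 ≡ y (since 90·41 ≡ 1 mod 119). So every y has a preimage.
Therefore g is bijective.
Since g is bijective, we find g⁻¹(71): we need 90x ≡ 71 − 95 ≡ 95 (mod 119). Using 90⁻¹ = 41: x ≡ 41·95 = 3895 = 32·119 + 87, so x = 87.
Check: g(87) = 90·87 + 95 = 7925 = 66·119 + 71 ≡ 71 (mod 119).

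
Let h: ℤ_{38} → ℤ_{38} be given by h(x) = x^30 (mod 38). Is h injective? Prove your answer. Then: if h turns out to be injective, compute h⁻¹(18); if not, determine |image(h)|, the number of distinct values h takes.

8

h(3): Repeated squaring mod 38: 3^1 ≡ 3, 3^2 ≡ 3² = 9, 3^4 ≡ 9² = 81 ≡ 5, 3^8 ≡ 5² = 25, 3^16 ≡ 25² = 625 ≡ 17. Since 30 = 16 + 8 + 4 + 2, 3^30 ≡ 17·25·5·9: 17·25 = 425 ≡ 7, then 7·5 = 35, then 35·9 = 315 ≡ 11. So 3^30 ≡ 11 (mod 38).
h(5): Repeated squaring mod 38: 5^1 ≡ 5, 5^2 ≡ 5² = 25, 5^4 ≡ 25² = 625 ≡ 17, 5^8 ≡ 17² = 289 ≡ 23, 5^16 ≡ 23² = 529 ≡ 35. Since 30 = 16 + 8 + 4 + 2, 5^30 ≡ 35·23·17·25: 35·23 = 805 ≡ 7, then 7·17 = 119 ≡ 5, then 5·25 = 125 ≡ 11. So 5^30 ≡ 11 (mod 38).
So h(3) = h(5) = 11 while 3 ≠ 5, therefore h is not injective.
Since h is not injective, we determine |image(h)|. Computing x^30 mod 38 for each x (by repeated squaring, reducing mod 38 at every step), the values h(0), h(1), …, h(37) are: 0, 1, 30, 11, 26, 11, 26, 1, 20, 7, 26, 1, 20, 7, 30, 7, 30, 11, 20, 19, 20, 11, 30, 7, 30, 7, 20, 1, 26, 7, 20, 1, 26, 11, 26, 11, 30, 1.
The distinct values are {0, 1, 7, 11, 19, 20, 26, 30}; there are 8 of them.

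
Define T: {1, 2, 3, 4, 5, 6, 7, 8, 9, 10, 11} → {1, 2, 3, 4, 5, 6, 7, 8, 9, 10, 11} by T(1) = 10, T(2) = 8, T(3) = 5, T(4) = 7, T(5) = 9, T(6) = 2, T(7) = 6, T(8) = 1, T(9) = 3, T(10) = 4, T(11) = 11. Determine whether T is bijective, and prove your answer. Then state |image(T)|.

The values 10, 8, 5, 7, 9, 2, 6, 1, 3, 4, 11 are a permutation of {1, 2, 3, 4, 5, 6, 7, 8, 9, 10, 11}: each element appears exactly once.
So T is injective and surjective, hence bijective.
The image of T is {1, 2, 3, 4, 5, 6, 7, 8, 9, 10, 11}, which has 11 elements.

11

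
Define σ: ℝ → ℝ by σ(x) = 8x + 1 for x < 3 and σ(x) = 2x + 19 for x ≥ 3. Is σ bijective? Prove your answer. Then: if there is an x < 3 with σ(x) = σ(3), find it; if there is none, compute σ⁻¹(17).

2

Both pieces are strictly increasing (slopes 8 and 2), so each is injective on its own interval.
The left piece maps (−∞, 3) onto (−∞, 25); the right piece maps [3, ∞) onto [25, ∞).
Since 25 = 25, the images partition ℝ: σ is injective and surjective, hence bijective.
Because the two images are disjoint, no x < 3 has σ(x) = σ(3), so we compute σ⁻¹(17): 17 lies in (−∞, 25), so solve 8x + 1 = 17: x = (17 − 1)/8 = 2.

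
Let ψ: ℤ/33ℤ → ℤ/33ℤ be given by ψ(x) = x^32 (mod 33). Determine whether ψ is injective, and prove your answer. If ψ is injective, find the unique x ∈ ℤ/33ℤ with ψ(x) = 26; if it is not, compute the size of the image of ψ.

ψ(4): Repeated squaring mod 33: 4^1 ≡ 4, 4^2 ≡ 4² = 16, 4^4 ≡ 16² = 256 ≡ 25, 4^8 ≡ 25² = 625 ≡ 31, 4^16 ≡ 31² = 961 ≡ 4, 4^32 ≡ 4² = 16. So 4^32 ≡ 16 (mod 33).
ψ(7): Repeated squaring mod 33: 7^1 ≡ 7, 7^2 ≡ 7² = 49 ≡ 16, 7^4 ≡ 16² = 256 ≡ 25, 7^8 ≡ 25² = 625 ≡ 31, 7^16 ≡ 31² = 961 ≡ 4, 7^32 ≡ 4² = 16. So 7^32 ≡ 16 (mod 33).
So ψ(4) = ψ(7) = 16 while 4 ≠ 7, hence ψ is not injective.
Since ψ is not injective, we determine |image(ψ)|. Computing x^32 mod 33 for each x (by repeated squaring, reducing mod 33 at every step), the values ψ(0), ψ(1), …, ψ(32) are: 0, 1, 4, 9, 16, 25, 3, 16, 31, 15, 1, 22, 12, 4, 31, 27, 25, 25, 27, 31, 4, 12, 22, 1, 15, 31, 16, 3, 25, 16, 9, 4, 1.
The distinct values are {0, 1, 3, 4, 9, 12, 15, 16, 22, 25, 27, 31}; there are 12 of them.

12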